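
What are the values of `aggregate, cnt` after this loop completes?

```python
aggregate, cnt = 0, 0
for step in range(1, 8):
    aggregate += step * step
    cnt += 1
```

Sum of squares and count
`aggregate, cnt` takes the values: (0, 0) → (1, 0) → (1, 1) → (5, 1) → (5, 2) → (14, 2) → (14, 3) → (30, 3) → (30, 4) → (55, 4) → (55, 5) → (91, 5) → (91, 6) → (140, 6) → (140, 7)

Answer: 140, 7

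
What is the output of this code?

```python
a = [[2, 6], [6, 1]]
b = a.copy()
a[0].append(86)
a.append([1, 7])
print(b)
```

Key concept: shallow copy with nested lists.
Step by step:
`a = [[2, 6], [6, 1]]` → a = [[2, 6], [6, 1]]
`b = a.copy()` → b = [[2, 6], [6, 1]]
`a[0].append(86)` → a = [[2, 6, 86], [6, 1]]; b = [[2, 6, 86], [6, 1]]
`a.append([1, 7])` → a = [[2, 6, 86], [6, 1], [1, 7]]
`print(b)` → prints [[2, 6, 86], [6, 1]]

Answer: [[2, 6, 86], [6, 1]]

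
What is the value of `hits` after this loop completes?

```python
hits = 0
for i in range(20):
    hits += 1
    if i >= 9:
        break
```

Loop breaks when i reaches 9, hits is 10
`hits` takes the values: 0 → 1 → 2 → 3 → 4 → 5 → 6 → 7 → 8 → 9 → 10

Answer: 10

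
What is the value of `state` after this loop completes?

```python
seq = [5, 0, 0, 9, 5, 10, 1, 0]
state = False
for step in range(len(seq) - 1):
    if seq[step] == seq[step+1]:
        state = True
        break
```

Check consecutive duplicates in [5, 0, 0, 9, 5, 10, 1, 0]
`state` takes the values: False → True

Answer: True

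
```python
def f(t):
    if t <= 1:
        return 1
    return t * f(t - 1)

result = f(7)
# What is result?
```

f(7) = 7 * 6 * 5 * 4 * 3 * 2 * 1 = 5040

Answer: 5040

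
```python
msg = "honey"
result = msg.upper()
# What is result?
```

Trace:
`msg = "honey"` → msg = 'honey'
`result = msg.upper()` → result = 'HONEY'
So result = 'HONEY'

Answer: 'HONEY'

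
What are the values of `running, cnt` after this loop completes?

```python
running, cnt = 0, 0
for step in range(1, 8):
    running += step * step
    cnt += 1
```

Sum of squares and count
`running, cnt` takes the values: (0, 0) → (1, 0) → (1, 1) → (5, 1) → (5, 2) → (14, 2) → (14, 3) → (30, 3) → (30, 4) → (55, 4) → (55, 5) → (91, 5) → (91, 6) → (140, 6) → (140, 7)

Answer: 140, 7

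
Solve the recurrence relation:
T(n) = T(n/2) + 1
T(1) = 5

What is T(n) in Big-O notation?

Each step divides n by 2 and adds 1. After log_2(n) steps we reach T(1)=5. So T(n) = 1·log_2(n) + 5 = O(log n).

Answer: O(log n)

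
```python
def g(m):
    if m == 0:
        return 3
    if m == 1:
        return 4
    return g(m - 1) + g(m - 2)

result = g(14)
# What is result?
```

Build up from base cases: g(0)=3, g(1)=4, g(2)=7, g(3)=11, g(4)=18, g(5)=29, g(6)=47, ..., g(14)=2207

Answer: 2207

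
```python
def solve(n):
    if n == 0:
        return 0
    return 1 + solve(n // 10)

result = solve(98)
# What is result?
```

Count of digits of 98: 2

Answer: 2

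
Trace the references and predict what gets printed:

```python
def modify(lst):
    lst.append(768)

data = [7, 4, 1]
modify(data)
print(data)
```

Key concept: function modifies passed list.
Step by step:
`data = [7, 4, 1]` → data = [7, 4, 1]
`modify(data)` → data = [7, 4, 1, 768]
`print(data)` → prints [7, 4, 1, 768]

Answer: [7, 4, 1, 768]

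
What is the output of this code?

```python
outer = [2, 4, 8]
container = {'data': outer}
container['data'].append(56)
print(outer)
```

Key concept: dict holds reference to list.
Step by step:
`outer = [2, 4, 8]` → outer = [2, 4, 8]
`container = {'data': outer}` → container = {'data': [2, 4, 8]}
`container['data'].append(56)` → outer = [2, 4, 8, 56]; container = {'data': [2, 4, 8, 56]}
`print(outer)` → prints [2, 4, 8, 56]

Answer: [2, 4, 8, 56]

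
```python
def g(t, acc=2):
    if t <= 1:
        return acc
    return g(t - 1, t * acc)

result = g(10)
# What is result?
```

Accumulator trace (n, acc): (10, 2) -> (9, 20) -> (8, 180) -> (7, 1440) -> (6, 10080) -> (5, 60480) -> (4, 302400) -> (3, 1209600) -> (2, 3628800) -> (1, 7257600) -> return 7257600

Answer: 7257600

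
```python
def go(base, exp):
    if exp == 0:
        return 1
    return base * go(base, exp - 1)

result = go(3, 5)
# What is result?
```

go(3, 5) = 3 * 3 * 3 * 3 * 3 = 243

Answer: 243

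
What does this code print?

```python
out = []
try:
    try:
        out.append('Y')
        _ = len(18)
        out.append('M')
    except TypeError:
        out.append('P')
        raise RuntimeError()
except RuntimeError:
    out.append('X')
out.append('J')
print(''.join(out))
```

Execution trace: 'Y' (inner try body) → 'P' (inner except TypeError) → 'X' (outer except RuntimeError) → 'J' (after the try/except). Output: YPXJ

Answer: YPXJ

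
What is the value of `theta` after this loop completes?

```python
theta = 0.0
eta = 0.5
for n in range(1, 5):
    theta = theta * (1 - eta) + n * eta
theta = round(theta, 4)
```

Moving average with lr=0.5
`theta` takes the values: 0.0 → 0.5 → 1.25 → 2.125 → 3.0625

Answer: 3.0625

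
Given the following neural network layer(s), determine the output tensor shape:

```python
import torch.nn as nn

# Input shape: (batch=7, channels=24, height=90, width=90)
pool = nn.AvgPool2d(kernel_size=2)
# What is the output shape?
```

Input: (7, 24, 90, 90) -> Output: (7, 24, 45, 45)

Answer: (7, 24, 45, 45)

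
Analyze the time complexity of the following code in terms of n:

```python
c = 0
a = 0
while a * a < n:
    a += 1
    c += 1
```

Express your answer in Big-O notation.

Each loop level contributes: √n. Multiplying the contributions gives O(√n).

Answer: O(√n)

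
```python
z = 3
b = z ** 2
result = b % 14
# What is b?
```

Trace:
`z = 3` → z = 3
`b = z ** 2` → b = 9
`result = b % 14` → result = 9
So b = 9

Answer: 9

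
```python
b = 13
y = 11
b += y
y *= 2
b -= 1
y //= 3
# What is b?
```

Trace:
`b = 13` → b = 13
`y = 11` → y = 11
`b += y` → b = 24
`y *= 2` → y = 22
`b -= 1` → b = 23
`y //= 3` → y = 7
So b = 23

Answer: 23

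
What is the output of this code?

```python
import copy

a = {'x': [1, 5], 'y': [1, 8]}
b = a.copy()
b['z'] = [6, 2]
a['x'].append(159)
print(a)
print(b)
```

Key concept: shallow copy of dict with mutable values.
Step by step:
`a = {'x': [1, 5], 'y': [1, 8]}` → a = {'x': [1, 5], 'y': [1, 8]}
`b = a.copy()` → b = {'x': [1, 5], 'y': [1, 8]}
`b['z'] = [6, 2]` → b = {'x': [1, 5], 'y': [1, 8], 'z': [6, 2]}
`a['x'].append(159)` → a = {'x': [1, 5, 159], 'y': [1, 8]}; b = {'x': [1, 5, 159], 'y': [1, 8], 'z': [6, 2]}
`print(a)` → prints {'x': [1, 5, 159], 'y': [1, 8]}
`print(b)` → prints {'x': [1, 5, 159], 'y': [1, 8], 'z': [6, 2]}

Answer:
{'x': [1, 5, 159], 'y': [1, 8]}
{'x': [1, 5, 159], 'y': [1, 8], 'z': [6, 2]}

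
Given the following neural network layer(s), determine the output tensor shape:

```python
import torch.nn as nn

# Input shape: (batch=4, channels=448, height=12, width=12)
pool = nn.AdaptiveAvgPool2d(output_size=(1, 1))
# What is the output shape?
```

Input: (4, 448, 12, 12) -> Output: (4, 448, 1, 1)

Answer: (4, 448, 1, 1)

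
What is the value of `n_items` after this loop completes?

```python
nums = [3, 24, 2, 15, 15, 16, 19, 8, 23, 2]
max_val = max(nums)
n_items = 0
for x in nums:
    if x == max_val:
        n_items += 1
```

Count of max value 24 in [3, 24, 2, 15, 15, 16, 19, 8, 23, 2]
`n_items` takes the values: 0 → 1

Answer: 1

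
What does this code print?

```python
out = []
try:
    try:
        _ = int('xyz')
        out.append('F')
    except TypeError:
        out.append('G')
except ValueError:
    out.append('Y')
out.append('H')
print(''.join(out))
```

Execution trace: 'Y' (outer except ValueError) → 'H' (after the try/except). Output: YH

Answer: YH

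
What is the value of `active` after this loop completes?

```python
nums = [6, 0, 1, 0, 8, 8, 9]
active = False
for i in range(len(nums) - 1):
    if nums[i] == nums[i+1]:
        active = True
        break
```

Check consecutive duplicates in [6, 0, 1, 0, 8, 8, 9]
`active` takes the values: False → True

Answer: True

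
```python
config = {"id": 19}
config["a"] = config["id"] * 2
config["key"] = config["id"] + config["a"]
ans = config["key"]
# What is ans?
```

Trace:
`config = {"id": 19}` → config = {'id': 19}
`config["a"] = config["id"] * 2` → config = {'id': 19, 'a': 38}
`config["key"] = config["id"] + config["a"]` → config = {'id': 19, 'a': 38, 'key': 57}
`ans = config["key"]` → ans = 57
So ans = 57

Answer: 57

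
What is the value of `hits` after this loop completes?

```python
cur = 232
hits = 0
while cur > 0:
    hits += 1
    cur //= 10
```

Count digits by repeated division by 10
`hits` takes the values: 0 → 1 → 2 → 3

Answer: 3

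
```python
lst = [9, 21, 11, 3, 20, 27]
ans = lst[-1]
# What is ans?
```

Trace:
`lst = [9, 21, 11, 3, 20, 27]` → lst = [9, 21, 11, 3, 20, 27]
`ans = lst[-1]` → ans = 27
So ans = 27

Answer: 27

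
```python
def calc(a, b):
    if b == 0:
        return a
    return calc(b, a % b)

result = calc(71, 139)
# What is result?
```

calc(71, 139) -> calc(139, 71) -> calc(71, 68) -> calc(68, 3) -> calc(3, 2) -> calc(2, 1) -> calc(1, 0) -> 1

Answer: 1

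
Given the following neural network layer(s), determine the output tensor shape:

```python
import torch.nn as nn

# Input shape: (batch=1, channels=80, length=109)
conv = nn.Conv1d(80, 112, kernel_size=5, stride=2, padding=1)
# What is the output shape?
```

Input: (1, 80, 109) -> Output: (1, 112, 54)

Answer: (1, 112, 54)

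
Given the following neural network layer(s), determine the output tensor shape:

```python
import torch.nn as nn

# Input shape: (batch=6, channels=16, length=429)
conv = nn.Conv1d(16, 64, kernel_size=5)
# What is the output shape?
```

Input: (6, 16, 429) -> Output: (6, 64, 425)

Answer: (6, 64, 425)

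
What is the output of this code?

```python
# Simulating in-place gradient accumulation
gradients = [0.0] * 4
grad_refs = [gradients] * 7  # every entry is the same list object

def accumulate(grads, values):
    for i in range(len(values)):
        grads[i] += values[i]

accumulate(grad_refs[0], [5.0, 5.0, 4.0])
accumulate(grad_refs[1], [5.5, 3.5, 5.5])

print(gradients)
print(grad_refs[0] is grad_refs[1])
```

Key concept: gradient accumulation aliasing.
Step by step:
`gradients = [0.0] * 4` → gradients = [0.0, 0.0, 0.0, 0.0]
`grad_refs = [gradients] * 7` → grad_refs = [[0.0, 0.0, 0.0, 0.0], [0.0, 0.0, 0.0, 0.0], [0.0, 0.0, 0.0, 0.0], [0.0, 0.0, 0.0, 0.0], [0.0, 0.0, 0.0, 0.0], [0.0, 0.0, 0.0, 0.0], [0.0, 0.0, 0.0, 0.0]]
`accumulate(grad_refs[0], [5.0, 5.0, 4.0])` → gradients = [5.0, 5.0, 4.0, 0.0]; grad_refs = [[5.0, 5.0, 4.0, 0.0], [5.0, 5.0, 4.0, 0.0], [5.0, 5.0, 4.0, 0.0], [5.0, 5.0, 4.0, 0.0], [5.0, 5.0, 4.0, 0.0], [5.0, 5.0, 4.0, 0.0], [5.0, 5.0, 4.0, 0.0]]
`accumulate(grad_refs[1], [5.5, 3.5, 5.5])` → gradients = [10.5, 8.5, 9.5, 0.0]; grad_refs = [[10.5, 8.5, 9.5, 0.0], [10.5, 8.5, 9.5, 0.0], [10.5, 8.5, 9.5, 0.0], [10.5, 8.5, 9.5, 0.0], [10.5, 8.5, 9.5, 0.0], [10.5, 8.5, 9.5, 0.0], [10.5, 8.5, 9.5, 0.0]]
`print(gradients)` → prints [10.5, 8.5, 9.5, 0.0]
`print(grad_refs[0] is grad_refs[1])` → prints True

Answer:
[10.5, 8.5, 9.5, 0.0]
True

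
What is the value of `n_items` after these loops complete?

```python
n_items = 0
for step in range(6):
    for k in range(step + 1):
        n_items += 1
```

Triangle: 1 + 2 + ... + 6
`n_items` takes the values: 0 → 1 → 2 → 3 → 4 → 5 → 6 → 7 → 8 → 9 → 10 → 11 → 12 → 13 → 14 → 15 → 16 → 17 → 18 → 19 → 20 → 21

Answer: 21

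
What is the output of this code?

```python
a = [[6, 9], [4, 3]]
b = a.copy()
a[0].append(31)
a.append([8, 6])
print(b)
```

Key concept: shallow copy with nested lists.
Step by step:
`a = [[6, 9], [4, 3]]` → a = [[6, 9], [4, 3]]
`b = a.copy()` → b = [[6, 9], [4, 3]]
`a[0].append(31)` → a = [[6, 9, 31], [4, 3]]; b = [[6, 9, 31], [4, 3]]
`a.append([8, 6])` → a = [[6, 9, 31], [4, 3], [8, 6]]
`print(b)` → prints [[6, 9, 31], [4, 3]]

Answer: [[6, 9, 31], [4, 3]]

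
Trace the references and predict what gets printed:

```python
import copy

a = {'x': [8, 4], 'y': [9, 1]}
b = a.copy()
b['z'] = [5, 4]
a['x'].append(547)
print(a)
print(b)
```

Key concept: shallow copy of dict with mutable values.
Step by step:
`a = {'x': [8, 4], 'y': [9, 1]}` → a = {'x': [8, 4], 'y': [9, 1]}
`b = a.copy()` → b = {'x': [8, 4], 'y': [9, 1]}
`b['z'] = [5, 4]` → b = {'x': [8, 4], 'y': [9, 1], 'z': [5, 4]}
`a['x'].append(547)` → a = {'x': [8, 4, 547], 'y': [9, 1]}; b = {'x': [8, 4, 547], 'y': [9, 1], 'z': [5, 4]}
`print(a)` → prints {'x': [8, 4, 547], 'y': [9, 1]}
`print(b)` → prints {'x': [8, 4, 547], 'y': [9, 1], 'z': [5, 4]}

Answer:
{'x': [8, 4, 547], 'y': [9, 1]}
{'x': [8, 4, 547], 'y': [9, 1], 'z': [5, 4]}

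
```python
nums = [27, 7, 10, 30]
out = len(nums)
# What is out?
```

Trace:
`nums = [27, 7, 10, 30]` → nums = [27, 7, 10, 30]
`out = len(nums)` → out = 4
So out = 4

Answer: 4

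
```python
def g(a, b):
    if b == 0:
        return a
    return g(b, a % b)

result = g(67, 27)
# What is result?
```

g(67, 27) -> g(27, 13) -> g(13, 1) -> g(1, 0) -> 1

Answer: 1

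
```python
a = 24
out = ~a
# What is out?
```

Trace:
`a = 24` → a = 24
`out = ~a` → out = -25
So out = -25

Answer: -25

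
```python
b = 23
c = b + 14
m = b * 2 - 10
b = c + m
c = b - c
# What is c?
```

Trace:
`b = 23` → b = 23
`c = b + 14` → c = 37
`m = b * 2 - 10` → m = 36
`b = c + m` → b = 73
`c = b - c` → c = 36
So c = 36

Answer: 36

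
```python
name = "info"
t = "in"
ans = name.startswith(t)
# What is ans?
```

Trace:
`name = "info"` → name = 'info'
`t = "in"` → t = 'in'
`ans = name.startswith(t)` → ans = True
So ans = True

Answer: True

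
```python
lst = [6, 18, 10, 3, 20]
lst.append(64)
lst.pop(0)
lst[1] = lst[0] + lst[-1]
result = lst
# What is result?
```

Trace:
`lst = [6, 18, 10, 3, 20]` → lst = [6, 18, 10, 3, 20]
`lst.append(64)` → lst = [6, 18, 10, 3, 20, 64]
`lst.pop(0)` → lst = [18, 10, 3, 20, 64]
`lst[1] = lst[0] + lst[-1]` → lst = [18, 82, 3, 20, 64]
`result = lst` → result = [18, 82, 3, 20, 64]
So result = [18, 82, 3, 20, 64]

Answer: [18, 82, 3, 20, 64]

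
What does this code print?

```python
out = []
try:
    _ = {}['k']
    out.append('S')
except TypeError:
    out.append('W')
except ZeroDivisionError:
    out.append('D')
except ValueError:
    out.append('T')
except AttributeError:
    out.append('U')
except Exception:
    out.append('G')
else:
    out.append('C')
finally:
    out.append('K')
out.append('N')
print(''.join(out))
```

Execution trace: 'G' (except Exception) → 'K' (finally) → 'N' (after the try/except). Output: GKN

Answer: GKN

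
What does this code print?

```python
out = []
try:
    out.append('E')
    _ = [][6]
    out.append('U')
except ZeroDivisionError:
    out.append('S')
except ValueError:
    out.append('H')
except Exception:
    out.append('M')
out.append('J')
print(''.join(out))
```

Execution trace: 'E' (try body) → 'M' (except Exception) → 'J' (after the try/except). Output: EMJ

Answer: EMJ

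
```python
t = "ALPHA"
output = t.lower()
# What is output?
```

Trace:
`t = "ALPHA"` → t = 'ALPHA'
`output = t.lower()` → output = 'alpha'
So output = 'alpha'

Answer: 'alpha'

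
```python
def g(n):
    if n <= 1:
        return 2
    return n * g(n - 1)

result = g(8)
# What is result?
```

g(8) = 8 * 7 * 6 * 5 * 4 * 3 * 2 * 2 = 80640

Answer: 80640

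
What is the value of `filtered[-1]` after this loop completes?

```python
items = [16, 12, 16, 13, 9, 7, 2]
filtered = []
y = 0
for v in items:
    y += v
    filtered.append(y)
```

Cumulative sum ends at 75
`filtered` takes the values: [] → [16] → [16, 28] → [16, 28, 44] → [16, 28, 44, 57] → [16, 28, 44, 57, 66] → [16, 28, 44, 57, 66, 73] → [16, 28, 44, 57, 66, 73, 75]
So `filtered[-1]` = 75

Answer: 75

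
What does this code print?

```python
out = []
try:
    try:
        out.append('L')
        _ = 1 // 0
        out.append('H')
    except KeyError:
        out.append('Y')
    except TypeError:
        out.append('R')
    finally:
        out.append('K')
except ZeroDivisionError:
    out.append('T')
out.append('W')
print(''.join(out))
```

Execution trace: 'L' (try body) → 'K' (finally) → 'T' (outer except ZeroDivisionError) → 'W' (after the try/except). Output: LKTW

Answer: LKTW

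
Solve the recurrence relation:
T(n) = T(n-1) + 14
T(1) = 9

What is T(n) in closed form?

Unrolling: T(n) = T(1) + 14·(n-1) = 9 + 14(n-1) = 14n - 5.

Answer: T(n) = 14n - 5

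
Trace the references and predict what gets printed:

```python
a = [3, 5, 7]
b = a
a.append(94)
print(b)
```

Key concept: basic list aliasing.
Step by step:
`a = [3, 5, 7]` → a = [3, 5, 7]
`b = a` → b = [3, 5, 7] (same object as a)
`a.append(94)` → a = [3, 5, 7, 94] (same object as b); b = [3, 5, 7, 94] (same object as a)
`print(b)` → prints [3, 5, 7, 94]

Answer: [3, 5, 7, 94]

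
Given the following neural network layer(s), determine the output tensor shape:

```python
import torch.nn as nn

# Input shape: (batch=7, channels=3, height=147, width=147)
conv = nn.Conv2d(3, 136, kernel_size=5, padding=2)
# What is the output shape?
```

Input: (7, 3, 147, 147) -> Output: (7, 136, 147, 147)

Answer: (7, 136, 147, 147)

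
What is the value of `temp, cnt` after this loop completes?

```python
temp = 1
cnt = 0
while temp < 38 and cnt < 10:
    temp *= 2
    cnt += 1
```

Double until >= 38 or 10 iterations
`temp, cnt` takes the values: (1, 0) → (2, 0) → (2, 1) → (4, 1) → (4, 2) → (8, 2) → (8, 3) → (16, 3) → (16, 4) → (32, 4) → (32, 5) → (64, 5) → (64, 6)

Answer: 64, 6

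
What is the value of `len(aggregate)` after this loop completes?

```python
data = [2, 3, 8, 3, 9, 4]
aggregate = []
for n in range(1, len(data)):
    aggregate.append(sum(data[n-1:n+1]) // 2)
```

Number of 2-element averages
`aggregate` takes the values: [] → [2] → [2, 5] → [2, 5, 5] → [2, 5, 5, 6] → [2, 5, 5, 6, 6]
So `len(aggregate)` = 5

Answer: 5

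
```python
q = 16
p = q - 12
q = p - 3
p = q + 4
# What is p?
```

Trace:
`q = 16` → q = 16
`p = q - 12` → p = 4
`q = p - 3` → q = 1
`p = q + 4` → p = 5
So p = 5

Answer: 5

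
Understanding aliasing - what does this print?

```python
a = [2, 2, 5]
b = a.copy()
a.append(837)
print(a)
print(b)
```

Key concept: list.copy() creates independent copy.
Step by step:
`a = [2, 2, 5]` → a = [2, 2, 5]
`b = a.copy()` → b = [2, 2, 5]
`a.append(837)` → a = [2, 2, 5, 837]
`print(a)` → prints [2, 2, 5, 837]
`print(b)` → prints [2, 2, 5]

Answer:
[2, 2, 5, 837]
[2, 2, 5]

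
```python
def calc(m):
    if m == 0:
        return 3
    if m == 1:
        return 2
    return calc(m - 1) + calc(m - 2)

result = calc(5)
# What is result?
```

Build up from base cases: calc(0)=3, calc(1)=2, calc(2)=5, calc(3)=7, calc(4)=12, calc(5)=19

Answer: 19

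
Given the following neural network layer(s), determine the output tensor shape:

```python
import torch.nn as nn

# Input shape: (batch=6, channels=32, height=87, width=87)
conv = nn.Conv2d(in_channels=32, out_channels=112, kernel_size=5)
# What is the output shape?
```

Input: (6, 32, 87, 87) -> Output: (6, 112, 83, 83)

Answer: (6, 112, 83, 83)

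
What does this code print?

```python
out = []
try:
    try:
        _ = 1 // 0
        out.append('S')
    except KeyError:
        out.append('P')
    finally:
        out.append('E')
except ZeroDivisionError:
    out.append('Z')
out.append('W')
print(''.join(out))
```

Execution trace: 'E' (finally) → 'Z' (outer except ZeroDivisionError) → 'W' (after the try/except). Output: EZW

Answer: EZW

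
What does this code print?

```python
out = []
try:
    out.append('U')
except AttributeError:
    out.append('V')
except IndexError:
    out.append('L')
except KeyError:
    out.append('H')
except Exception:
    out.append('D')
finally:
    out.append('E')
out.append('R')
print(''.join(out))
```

Execution trace: 'U' (try body, no exception) → 'E' (finally) → 'R' (after the try/except). Output: UER

Answer: UER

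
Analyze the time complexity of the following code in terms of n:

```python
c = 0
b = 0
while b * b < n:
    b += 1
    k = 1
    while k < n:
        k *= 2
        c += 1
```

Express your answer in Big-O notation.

Each loop level contributes: √n × log n. Multiplying the contributions gives O(√n log n).

Answer: O(√n log n)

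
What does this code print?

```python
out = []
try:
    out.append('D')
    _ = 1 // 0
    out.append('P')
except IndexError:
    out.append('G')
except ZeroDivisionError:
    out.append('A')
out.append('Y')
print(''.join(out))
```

Execution trace: 'D' (try body) → 'A' (except ZeroDivisionError) → 'Y' (after the try/except). Output: DAY

Answer: DAY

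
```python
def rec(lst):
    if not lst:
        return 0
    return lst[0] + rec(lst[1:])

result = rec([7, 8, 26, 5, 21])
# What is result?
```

7 + 8 + 26 + 5 + 21 + 0 = 67

Answer: 67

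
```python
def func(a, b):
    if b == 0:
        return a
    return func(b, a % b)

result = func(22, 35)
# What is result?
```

func(22, 35) -> func(35, 22) -> func(22, 13) -> func(13, 9) -> func(9, 4) -> func(4, 1) -> func(1, 0) -> 1

Answer: 1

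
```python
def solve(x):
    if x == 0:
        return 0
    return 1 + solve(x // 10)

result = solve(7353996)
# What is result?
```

Count of digits of 7353996: 7

Answer: 7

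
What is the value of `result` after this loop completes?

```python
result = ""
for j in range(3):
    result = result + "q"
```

Repeat 'q' 3 times
`result` takes the values: "" → "q" → "qq" → "qqq"

Answer: "qqq"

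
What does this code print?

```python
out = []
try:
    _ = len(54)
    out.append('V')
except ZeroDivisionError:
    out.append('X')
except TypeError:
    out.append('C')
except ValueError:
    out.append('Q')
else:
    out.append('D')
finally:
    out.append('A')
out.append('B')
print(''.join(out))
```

Execution trace: 'C' (except TypeError) → 'A' (finally) → 'B' (after the try/except). Output: CAB

Answer: CAB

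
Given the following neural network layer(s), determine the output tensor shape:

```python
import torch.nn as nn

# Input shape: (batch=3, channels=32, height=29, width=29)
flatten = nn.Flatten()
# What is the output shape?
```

Input: (3, 32, 29, 29) -> Output: (3, 26912)

Answer: (3, 26912)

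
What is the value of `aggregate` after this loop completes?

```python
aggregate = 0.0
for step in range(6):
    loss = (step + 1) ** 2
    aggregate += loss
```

Sum of squared losses 1² + 2² + ... + 6²
`aggregate` takes the values: 0.0 → 1.0 → 5.0 → 14.0 → 30.0 → 55.0 → 91.0

Answer: 91.0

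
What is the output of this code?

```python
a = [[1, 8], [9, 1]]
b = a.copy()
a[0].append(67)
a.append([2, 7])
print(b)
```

Key concept: shallow copy with nested lists.
Step by step:
`a = [[1, 8], [9, 1]]` → a = [[1, 8], [9, 1]]
`b = a.copy()` → b = [[1, 8], [9, 1]]
`a[0].append(67)` → a = [[1, 8, 67], [9, 1]]; b = [[1, 8, 67], [9, 1]]
`a.append([2, 7])` → a = [[1, 8, 67], [9, 1], [2, 7]]
`print(b)` → prints [[1, 8, 67], [9, 1]]

Answer: [[1, 8, 67], [9, 1]]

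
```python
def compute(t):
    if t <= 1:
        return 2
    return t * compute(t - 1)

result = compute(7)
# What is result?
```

compute(7) = 7 * 6 * 5 * 4 * 3 * 2 * 2 = 10080

Answer: 10080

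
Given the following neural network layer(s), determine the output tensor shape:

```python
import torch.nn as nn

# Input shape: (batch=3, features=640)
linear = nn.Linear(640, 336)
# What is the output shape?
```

Input: (3, 640) -> Output: (3, 336)

Answer: (3, 336)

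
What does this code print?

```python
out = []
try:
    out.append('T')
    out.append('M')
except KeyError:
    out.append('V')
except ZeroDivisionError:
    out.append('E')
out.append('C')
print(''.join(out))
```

Execution trace: 'T' (try body) → 'M' (try body, no exception) → 'C' (after the try/except). Output: TMC

Answer: TMC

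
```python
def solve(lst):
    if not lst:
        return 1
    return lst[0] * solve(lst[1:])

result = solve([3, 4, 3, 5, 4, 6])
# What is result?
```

Product over [3, 4, 3, 5, 4, 6] = 3 * 4 * 3 * 5 * 4 * 6 = 4320

Answer: 4320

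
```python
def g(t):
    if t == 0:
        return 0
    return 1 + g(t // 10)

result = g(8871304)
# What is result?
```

Count of digits of 8871304: 7

Answer: 7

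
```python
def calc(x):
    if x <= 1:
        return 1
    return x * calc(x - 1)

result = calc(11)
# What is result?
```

calc(11) = 11 * 10 * 9 * 8 * 7 * 6 * 5 * 4 * 3 * 2 * 1 = 39916800

Answer: 39916800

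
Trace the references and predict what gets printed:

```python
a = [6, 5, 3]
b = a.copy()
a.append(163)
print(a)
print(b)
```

Key concept: list.copy() creates independent copy.
Step by step:
`a = [6, 5, 3]` → a = [6, 5, 3]
`b = a.copy()` → b = [6, 5, 3]
`a.append(163)` → a = [6, 5, 3, 163]
`print(a)` → prints [6, 5, 3, 163]
`print(b)` → prints [6, 5, 3]

Answer:
[6, 5, 3, 163]
[6, 5, 3]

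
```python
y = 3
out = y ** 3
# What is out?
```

Trace:
`y = 3` → y = 3
`out = y ** 3` → out = 27
So out = 27

Answer: 27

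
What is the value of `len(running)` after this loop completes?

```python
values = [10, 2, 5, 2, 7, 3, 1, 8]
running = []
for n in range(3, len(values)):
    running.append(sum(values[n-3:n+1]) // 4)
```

Number of 4-element averages
`running` takes the values: [] → [4] → [4, 4] → [4, 4, 4] → [4, 4, 4, 3] → [4, 4, 4, 3, 4]
So `len(running)` = 5

Answer: 5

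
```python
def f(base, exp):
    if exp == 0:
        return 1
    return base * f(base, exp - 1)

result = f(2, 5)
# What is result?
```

f(2, 5) = 2 * 2 * 2 * 2 * 2 = 32

Answer: 32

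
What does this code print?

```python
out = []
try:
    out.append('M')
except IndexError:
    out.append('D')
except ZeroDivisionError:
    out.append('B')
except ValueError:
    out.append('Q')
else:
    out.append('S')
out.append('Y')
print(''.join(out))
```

Execution trace: 'M' (try body, no exception) → 'S' (else) → 'Y' (after the try/except). Output: MSY

Answer: MSY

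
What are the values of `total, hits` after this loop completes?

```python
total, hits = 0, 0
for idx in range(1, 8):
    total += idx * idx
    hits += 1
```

Sum of squares and count
`total, hits` takes the values: (0, 0) → (1, 0) → (1, 1) → (5, 1) → (5, 2) → (14, 2) → (14, 3) → (30, 3) → (30, 4) → (55, 4) → (55, 5) → (91, 5) → (91, 6) → (140, 6) → (140, 7)

Answer: 140, 7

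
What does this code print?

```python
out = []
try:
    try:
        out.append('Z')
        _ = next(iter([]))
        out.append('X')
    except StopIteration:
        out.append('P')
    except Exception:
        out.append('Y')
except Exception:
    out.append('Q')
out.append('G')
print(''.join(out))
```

Execution trace: 'Z' (inner try body) → 'P' (inner except StopIteration) → 'G' (after the try/except). Output: ZPG

Answer: ZPG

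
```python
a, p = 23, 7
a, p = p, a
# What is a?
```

Trace:
`a, p = 23, 7` → a = 23; p = 7
`a, p = p, a` → a = 7; p = 23
So a = 7

Answer: 7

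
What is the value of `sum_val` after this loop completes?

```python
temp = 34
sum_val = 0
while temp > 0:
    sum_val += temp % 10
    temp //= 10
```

Sum digits of 34
`sum_val` takes the values: 0 → 4 → 7

Answer: 7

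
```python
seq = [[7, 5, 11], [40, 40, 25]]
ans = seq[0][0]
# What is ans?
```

Trace:
`seq = [[7, 5, 11], [40, 40, 25]]` → seq = [[7, 5, 11], [40, 40, 25]]
`ans = seq[0][0]` → ans = 7
So ans = 7

Answer: 7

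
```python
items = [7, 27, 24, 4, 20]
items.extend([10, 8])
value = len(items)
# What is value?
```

Trace:
`items = [7, 27, 24, 4, 20]` → items = [7, 27, 24, 4, 20]
`items.extend([10, 8])` → items = [7, 27, 24, 4, 20, 10, 8]
`value = len(items)` → value = 7
So value = 7

Answer: 7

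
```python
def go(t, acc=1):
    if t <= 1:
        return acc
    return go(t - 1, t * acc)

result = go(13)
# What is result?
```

Accumulator trace (n, acc): (13, 1) -> (12, 13) -> (11, 156) -> (10, 1716) -> (9, 17160) -> (8, 154440) -> (7, 1235520) -> (6, 8648640) -> (5, 51891840) -> (4, 259459200) -> (3, 1037836800) -> (2, 3113510400) -> (1, 6227020800) -> return 6227020800

Answer: 6227020800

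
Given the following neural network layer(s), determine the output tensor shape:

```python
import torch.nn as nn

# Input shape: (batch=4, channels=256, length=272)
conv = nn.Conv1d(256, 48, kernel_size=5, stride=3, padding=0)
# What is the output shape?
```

Input: (4, 256, 272) -> Output: (4, 48, 90)

Answer: (4, 48, 90)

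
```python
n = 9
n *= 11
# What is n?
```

Trace:
`n = 9` → n = 9
`n *= 11` → n = 99
So n = 99

Answer: 99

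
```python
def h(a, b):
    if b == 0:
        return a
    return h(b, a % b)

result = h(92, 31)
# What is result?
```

h(92, 31) -> h(31, 30) -> h(30, 1) -> h(1, 0) -> 1

Answer: 1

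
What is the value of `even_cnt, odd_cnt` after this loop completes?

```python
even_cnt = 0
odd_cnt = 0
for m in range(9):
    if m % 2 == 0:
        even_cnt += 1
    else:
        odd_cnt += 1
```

Count evens and odds in range(9)
`even_cnt, odd_cnt` takes the values: (0, 0) → (1, 0) → (1, 1) → (2, 1) → (2, 2) → (3, 2) → (3, 3) → (4, 3) → (4, 4) → (5, 4)

Answer: 5, 4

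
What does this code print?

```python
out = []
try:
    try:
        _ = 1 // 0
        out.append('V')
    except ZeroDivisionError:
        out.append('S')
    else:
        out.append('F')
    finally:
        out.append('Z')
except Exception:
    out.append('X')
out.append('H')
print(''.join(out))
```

Execution trace: 'S' (inner except ZeroDivisionError) → 'Z' (inner finally) → 'H' (after the try/except). Output: SZH

Answer: SZH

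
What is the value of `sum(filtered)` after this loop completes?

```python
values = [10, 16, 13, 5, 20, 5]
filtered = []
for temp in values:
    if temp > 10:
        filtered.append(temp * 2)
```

Sum of doubled values > 10
`filtered` takes the values: [] → [32] → [32, 26] → [32, 26, 40]
So `sum(filtered)` = 98

Answer: 98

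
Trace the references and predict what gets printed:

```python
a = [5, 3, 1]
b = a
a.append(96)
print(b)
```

Key concept: basic list aliasing.
Step by step:
`a = [5, 3, 1]` → a = [5, 3, 1]
`b = a` → b = [5, 3, 1] (same object as a)
`a.append(96)` → a = [5, 3, 1, 96] (same object as b); b = [5, 3, 1, 96] (same object as a)
`print(b)` → prints [5, 3, 1, 96]

Answer: [5, 3, 1, 96]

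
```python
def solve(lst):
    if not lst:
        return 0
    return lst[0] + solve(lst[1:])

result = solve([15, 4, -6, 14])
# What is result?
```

15 + 4 + (-6) + 14 + 0 = 27

Answer: 27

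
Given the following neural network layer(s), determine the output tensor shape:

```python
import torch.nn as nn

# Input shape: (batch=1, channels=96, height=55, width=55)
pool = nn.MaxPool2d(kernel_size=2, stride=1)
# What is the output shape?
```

Input: (1, 96, 55, 55) -> Output: (1, 96, 54, 54)

Answer: (1, 96, 54, 54)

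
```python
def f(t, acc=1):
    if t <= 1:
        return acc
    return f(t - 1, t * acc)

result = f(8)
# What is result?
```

Accumulator trace (n, acc): (8, 1) -> (7, 8) -> (6, 56) -> (5, 336) -> (4, 1680) -> (3, 6720) -> (2, 20160) -> (1, 40320) -> return 40320

Answer: 40320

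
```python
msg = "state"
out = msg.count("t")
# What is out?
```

Trace:
`msg = "state"` → msg = 'state'
`out = msg.count("t")` → out = 2
So out = 2

Answer: 2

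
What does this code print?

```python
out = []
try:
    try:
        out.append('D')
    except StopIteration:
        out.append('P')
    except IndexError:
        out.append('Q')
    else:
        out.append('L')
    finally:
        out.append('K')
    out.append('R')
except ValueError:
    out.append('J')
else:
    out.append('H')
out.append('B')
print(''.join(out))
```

Execution trace: 'D' (inner try body, no exception) → 'L' (inner else) → 'K' (inner finally) → 'R' (try body, no exception) → 'H' (else) → 'B' (after the try/except). Output: DLKRHB

Answer: DLKRHB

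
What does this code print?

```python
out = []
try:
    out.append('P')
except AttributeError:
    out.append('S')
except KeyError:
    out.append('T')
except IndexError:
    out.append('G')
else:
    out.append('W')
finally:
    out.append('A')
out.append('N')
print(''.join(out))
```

Execution trace: 'P' (try body, no exception) → 'W' (else) → 'A' (finally) → 'N' (after the try/except). Output: PWAN

Answer: PWAN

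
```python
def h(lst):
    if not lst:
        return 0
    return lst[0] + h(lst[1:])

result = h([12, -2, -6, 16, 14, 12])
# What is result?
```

12 + (-2) + (-6) + 16 + 14 + 12 + 0 = 46

Answer: 46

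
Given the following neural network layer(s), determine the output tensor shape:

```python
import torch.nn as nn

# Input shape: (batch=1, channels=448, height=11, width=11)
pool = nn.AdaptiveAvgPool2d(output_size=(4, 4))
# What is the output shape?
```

Input: (1, 448, 11, 11) -> Output: (1, 448, 4, 4)

Answer: (1, 448, 4, 4)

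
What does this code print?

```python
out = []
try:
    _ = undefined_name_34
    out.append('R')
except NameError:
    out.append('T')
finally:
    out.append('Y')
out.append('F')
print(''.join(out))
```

Execution trace: 'T' (except NameError) → 'Y' (finally) → 'F' (after the try/except). Output: TYF

Answer: TYF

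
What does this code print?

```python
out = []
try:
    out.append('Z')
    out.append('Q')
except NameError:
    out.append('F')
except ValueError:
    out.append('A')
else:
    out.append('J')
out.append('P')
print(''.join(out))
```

Execution trace: 'Z' (try body) → 'Q' (try body, no exception) → 'J' (else) → 'P' (after the try/except). Output: ZQJP

Answer: ZQJP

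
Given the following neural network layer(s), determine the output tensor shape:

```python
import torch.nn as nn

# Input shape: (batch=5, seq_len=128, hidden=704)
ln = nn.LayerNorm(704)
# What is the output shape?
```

Input: (5, 128, 704) -> Output: (5, 128, 704)

Answer: (5, 128, 704)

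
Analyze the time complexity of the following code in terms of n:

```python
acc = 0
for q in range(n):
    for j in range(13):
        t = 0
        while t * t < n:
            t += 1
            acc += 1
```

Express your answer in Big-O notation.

Each loop level contributes: n × 1 × √n. Multiplying the contributions gives O(n√n).

Answer: O(n√n)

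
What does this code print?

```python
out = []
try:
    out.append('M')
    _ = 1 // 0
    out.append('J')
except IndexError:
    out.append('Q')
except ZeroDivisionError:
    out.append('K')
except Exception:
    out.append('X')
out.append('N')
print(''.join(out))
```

Execution trace: 'M' (try body) → 'K' (except ZeroDivisionError) → 'N' (after the try/except). Output: MKN

Answer: MKN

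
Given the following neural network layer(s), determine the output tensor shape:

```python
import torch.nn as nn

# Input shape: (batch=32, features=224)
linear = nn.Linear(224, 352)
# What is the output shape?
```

Input: (32, 224) -> Output: (32, 352)

Answer: (32, 352)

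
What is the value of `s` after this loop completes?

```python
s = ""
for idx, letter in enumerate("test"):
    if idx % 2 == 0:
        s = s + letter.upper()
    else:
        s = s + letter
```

Uppercase even positions in 'test'
`s` takes the values: "" → "T" → "Te" → "TeS" → "TeSt"

Answer: "TeSt"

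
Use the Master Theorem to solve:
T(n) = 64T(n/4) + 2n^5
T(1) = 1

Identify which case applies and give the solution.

a=64, b=4, f(n)=2n^5. log_4(64) = 3. Since c=5 > 3 and the regularity condition holds (64(n/4)^5 = (64/4^5)n^5 with 64/4^5 < 1), Case 3 applies: T(n) = Θ(f(n)) = O(n^5).

Answer: O(n^5) - Case 3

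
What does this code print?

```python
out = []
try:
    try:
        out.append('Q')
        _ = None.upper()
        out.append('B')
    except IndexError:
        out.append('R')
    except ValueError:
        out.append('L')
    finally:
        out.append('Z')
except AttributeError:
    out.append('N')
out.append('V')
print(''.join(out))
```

Execution trace: 'Q' (inner try body) → 'Z' (inner finally) → 'N' (outer except AttributeError) → 'V' (after the try/except). Output: QZNV

Answer: QZNV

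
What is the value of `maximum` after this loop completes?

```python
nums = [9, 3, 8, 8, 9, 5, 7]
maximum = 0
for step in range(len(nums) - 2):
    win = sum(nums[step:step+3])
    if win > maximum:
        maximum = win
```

Max sum of 3-element window in [9, 3, 8, 8, 9, 5, 7]
`maximum` takes the values: 0 → 20 → 25

Answer: 25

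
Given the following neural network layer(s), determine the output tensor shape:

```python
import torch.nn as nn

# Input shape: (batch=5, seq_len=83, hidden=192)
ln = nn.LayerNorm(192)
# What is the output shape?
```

Input: (5, 83, 192) -> Output: (5, 83, 192)

Answer: (5, 83, 192)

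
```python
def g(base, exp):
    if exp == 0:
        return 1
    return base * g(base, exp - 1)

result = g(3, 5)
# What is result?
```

g(3, 5) = 3 * 3 * 3 * 3 * 3 = 243

Answer: 243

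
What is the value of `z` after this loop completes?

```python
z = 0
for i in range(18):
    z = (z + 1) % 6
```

Increment mod 6, 18 times = 0
`z` takes the values: 0 → 1 → 2 → 3 → 4 → 5 → 0 → 1 → 2 → 3 → 4 → 5 → 0 → 1 → 2 → 3 → 4 → 5 → 0

Answer: 0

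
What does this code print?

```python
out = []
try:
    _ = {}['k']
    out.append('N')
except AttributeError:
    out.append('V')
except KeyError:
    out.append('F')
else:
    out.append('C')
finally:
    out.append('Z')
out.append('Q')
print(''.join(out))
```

Execution trace: 'F' (except KeyError) → 'Z' (finally) → 'Q' (after the try/except). Output: FZQ

Answer: FZQ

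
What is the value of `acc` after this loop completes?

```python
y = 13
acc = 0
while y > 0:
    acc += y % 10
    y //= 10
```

Sum digits of 13
`acc` takes the values: 0 → 3 → 4

Answer: 4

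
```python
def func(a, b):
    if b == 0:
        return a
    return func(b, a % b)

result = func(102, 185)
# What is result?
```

func(102, 185) -> func(185, 102) -> func(102, 83) -> func(83, 19) -> func(19, 7) -> func(7, 5) -> func(5, 2) -> func(2, 1) -> func(1, 0) -> 1

Answer: 1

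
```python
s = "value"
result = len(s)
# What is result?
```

Trace:
`s = "value"` → s = 'value'
`result = len(s)` → result = 5
So result = 5

Answer: 5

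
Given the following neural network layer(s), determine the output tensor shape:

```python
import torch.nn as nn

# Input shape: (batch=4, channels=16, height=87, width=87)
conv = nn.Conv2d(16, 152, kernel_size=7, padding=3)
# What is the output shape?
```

Input: (4, 16, 87, 87) -> Output: (4, 152, 87, 87)

Answer: (4, 152, 87, 87)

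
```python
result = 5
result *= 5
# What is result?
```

Trace:
`result = 5` → result = 5
`result *= 5` → result = 25
So result = 25

Answer: 25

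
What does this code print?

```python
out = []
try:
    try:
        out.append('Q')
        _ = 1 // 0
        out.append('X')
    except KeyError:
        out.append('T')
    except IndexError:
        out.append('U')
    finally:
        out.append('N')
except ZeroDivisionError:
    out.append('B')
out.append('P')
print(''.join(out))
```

Execution trace: 'Q' (try body) → 'N' (finally) → 'B' (outer except ZeroDivisionError) → 'P' (after the try/except). Output: QNBP

Answer: QNBP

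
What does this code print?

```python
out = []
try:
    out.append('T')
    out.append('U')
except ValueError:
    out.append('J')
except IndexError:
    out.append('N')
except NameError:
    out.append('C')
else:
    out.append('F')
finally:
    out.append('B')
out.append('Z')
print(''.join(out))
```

Execution trace: 'T' (try body) → 'U' (try body, no exception) → 'F' (else) → 'B' (finally) → 'Z' (after the try/except). Output: TUFBZ

Answer: TUFBZ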